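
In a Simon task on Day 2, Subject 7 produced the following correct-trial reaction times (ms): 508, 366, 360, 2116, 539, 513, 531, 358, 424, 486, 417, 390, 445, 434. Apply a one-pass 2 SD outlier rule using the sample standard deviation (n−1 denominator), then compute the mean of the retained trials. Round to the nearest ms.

444 ms

n = 14, ΣRT = 7887, M = 563.357
Σ(x−M)² = 2648035.21; s = √(2648035.21/13) = 451.326
Cutoffs: 563.357 ± 2·451.326 → [-339.3, 1466.0]
Outside: 2116 → excluded.
Retained (n=13): Σ = 5771, mean = 5771/13 = 443.923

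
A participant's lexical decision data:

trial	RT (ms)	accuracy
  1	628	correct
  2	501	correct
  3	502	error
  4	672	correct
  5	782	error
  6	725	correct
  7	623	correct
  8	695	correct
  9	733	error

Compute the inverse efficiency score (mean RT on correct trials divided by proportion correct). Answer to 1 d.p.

961.0 ms

Correct trials (n=6): 628, 501, 672, 725, 623, 695
Mean correct RT = 3844/6 = 640.6667 ms
Proportion correct = 6/9
IES = 640.6667 / (6/9) = 961.000 ms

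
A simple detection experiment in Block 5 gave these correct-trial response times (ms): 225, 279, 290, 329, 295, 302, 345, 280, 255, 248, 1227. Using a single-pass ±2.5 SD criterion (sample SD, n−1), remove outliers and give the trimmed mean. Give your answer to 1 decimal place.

n = 11, ΣRT = 4075, M = 370.455
Σ(x−M)² = 818916.73; s = √(818916.73/10) = 286.167
Cutoffs: 370.455 ± 2.5·286.167 → [-345.0, 1085.9]
Outside: 1227 → excluded.
Retained (n=10): Σ = 2848, mean = 2848/10 = 284.800

284.8 ms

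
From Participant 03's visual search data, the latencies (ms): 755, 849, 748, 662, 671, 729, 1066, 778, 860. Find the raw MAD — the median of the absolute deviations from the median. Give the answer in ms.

Sorted: 662, 671, 729, 748, 755, 778, 849, 860, 1066 → median = 755
|x − 755|: 0, 94, 7, 93, 84, 26, 311, 23, 105
Sorted deviations: 0, 7, 23, 26, 84, 93, 94, 105, 311 → MAD = 84

84 ms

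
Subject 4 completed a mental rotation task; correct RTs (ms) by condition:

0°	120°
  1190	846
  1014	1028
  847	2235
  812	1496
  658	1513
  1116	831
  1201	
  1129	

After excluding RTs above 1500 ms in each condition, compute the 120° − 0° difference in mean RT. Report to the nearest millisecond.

54 ms

120°: exclude 2235, 1513
M(0°) = 7967/8 = 995.875
M(120°) = 4201/4 = 1050.250
Difference = 1050.250 − 995.875 = 54.375 ms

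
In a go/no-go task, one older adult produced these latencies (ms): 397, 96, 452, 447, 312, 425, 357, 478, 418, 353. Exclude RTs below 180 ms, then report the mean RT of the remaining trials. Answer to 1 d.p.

404.3 ms

Excluded: 96
Retained (n=9): Σ = 3639
Mean = 3639/9 = 404.3333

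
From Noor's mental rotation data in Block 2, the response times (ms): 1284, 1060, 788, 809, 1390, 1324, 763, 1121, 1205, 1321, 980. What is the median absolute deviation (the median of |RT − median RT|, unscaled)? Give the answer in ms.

Sorted: 763, 788, 809, 980, 1060, 1121, 1205, 1284, 1321, 1324, 1390 → median = 1121
|x − 1121|: 163, 61, 333, 312, 269, 203, 358, 0, 84, 200, 141
Sorted deviations: 0, 61, 84, 141, 163, 200, 203, 269, 312, 333, 358 → MAD = 200

200 ms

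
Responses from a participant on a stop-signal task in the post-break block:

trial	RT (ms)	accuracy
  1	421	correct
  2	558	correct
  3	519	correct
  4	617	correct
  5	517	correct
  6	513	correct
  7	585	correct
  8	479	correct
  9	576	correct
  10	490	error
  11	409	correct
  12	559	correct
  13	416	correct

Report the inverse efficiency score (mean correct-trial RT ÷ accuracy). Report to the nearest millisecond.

Correct trials (n=12): 421, 558, 519, 617, 517, 513, 585, 479, 576, 409, 559, 416
Mean correct RT = 6169/12 = 514.0833 ms
Proportion correct = 12/13
IES = 514.0833 / (12/13) = 556.924 ms

557 ms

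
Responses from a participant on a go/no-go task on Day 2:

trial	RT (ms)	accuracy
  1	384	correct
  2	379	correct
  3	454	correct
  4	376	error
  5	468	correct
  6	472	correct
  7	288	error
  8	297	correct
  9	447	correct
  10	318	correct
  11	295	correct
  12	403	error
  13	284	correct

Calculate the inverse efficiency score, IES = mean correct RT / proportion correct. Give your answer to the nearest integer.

494 ms

Correct trials (n=10): 384, 379, 454, 468, 472, 297, 447, 318, 295, 284
Mean correct RT = 3798/10 = 379.8000 ms
Proportion correct = 10/13
IES = 379.8000 / (10/13) = 493.740 ms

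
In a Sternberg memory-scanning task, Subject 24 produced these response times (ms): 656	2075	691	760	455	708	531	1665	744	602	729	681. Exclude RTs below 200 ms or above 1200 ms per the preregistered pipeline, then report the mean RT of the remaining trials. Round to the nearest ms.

656 ms

Excluded: 1665, 2075
Retained (n=10): Σ = 6557
Mean = 6557/10 = 655.7000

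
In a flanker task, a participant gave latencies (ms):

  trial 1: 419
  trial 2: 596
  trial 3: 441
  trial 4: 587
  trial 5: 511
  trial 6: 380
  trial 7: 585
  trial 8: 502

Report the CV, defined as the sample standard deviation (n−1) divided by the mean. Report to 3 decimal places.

0.166

n = 8, Σ = 4021, M = 502.6250
Σ(x−M)² = 48521.875; s = √(48521.875/7) = 83.2568
CV = 83.2568 / 502.6250 = 0.16564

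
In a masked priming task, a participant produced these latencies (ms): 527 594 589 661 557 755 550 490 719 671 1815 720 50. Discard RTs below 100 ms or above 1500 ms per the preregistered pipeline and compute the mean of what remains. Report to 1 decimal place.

621.2 ms

Excluded: 50, 1815
Retained (n=11): Σ = 6833
Mean = 6833/11 = 621.1818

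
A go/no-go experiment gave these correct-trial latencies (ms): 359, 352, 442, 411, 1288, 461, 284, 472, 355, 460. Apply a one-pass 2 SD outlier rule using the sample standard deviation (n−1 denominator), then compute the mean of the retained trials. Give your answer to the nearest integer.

400 ms

n = 10, ΣRT = 4884, M = 488.400
Σ(x−M)² = 744254.40; s = √(744254.40/9) = 287.567
Cutoffs: 488.400 ± 2·287.567 → [-86.7, 1063.5]
Outside: 1288 → excluded.
Retained (n=9): Σ = 3596, mean = 3596/9 = 399.556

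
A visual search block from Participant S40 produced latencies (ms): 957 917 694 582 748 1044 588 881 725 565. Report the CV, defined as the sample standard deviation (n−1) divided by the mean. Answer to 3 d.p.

0.222

n = 10, Σ = 7701, M = 770.1000
Σ(x−M)² = 262752.900; s = √(262752.900/9) = 170.8648
CV = 170.8648 / 770.1000 = 0.22187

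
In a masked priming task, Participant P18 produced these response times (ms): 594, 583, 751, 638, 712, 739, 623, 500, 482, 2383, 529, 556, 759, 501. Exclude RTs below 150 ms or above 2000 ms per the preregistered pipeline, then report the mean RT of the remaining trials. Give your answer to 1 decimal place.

Excluded: 2383
Retained (n=13): Σ = 7967
Mean = 7967/13 = 612.8462

612.8 ms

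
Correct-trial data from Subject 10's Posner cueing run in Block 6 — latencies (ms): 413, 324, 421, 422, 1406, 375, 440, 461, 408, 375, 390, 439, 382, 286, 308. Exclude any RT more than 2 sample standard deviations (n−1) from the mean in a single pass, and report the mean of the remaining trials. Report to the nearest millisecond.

389 ms

n = 15, ΣRT = 6850, M = 456.667
Σ(x−M)² = 1000779.33; s = √(1000779.33/14) = 267.365
Cutoffs: 456.667 ± 2·267.365 → [-78.1, 991.4]
Outside: 1406 → excluded.
Retained (n=14): Σ = 5444, mean = 5444/14 = 388.857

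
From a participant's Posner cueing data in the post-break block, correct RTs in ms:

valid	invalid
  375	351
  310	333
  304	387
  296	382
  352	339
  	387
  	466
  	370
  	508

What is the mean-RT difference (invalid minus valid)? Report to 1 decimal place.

64.0 ms

M(valid) = 1637/5 = 327.400
M(invalid) = 3523/9 = 391.444
Difference = 391.444 − 327.400 = 64.044 ms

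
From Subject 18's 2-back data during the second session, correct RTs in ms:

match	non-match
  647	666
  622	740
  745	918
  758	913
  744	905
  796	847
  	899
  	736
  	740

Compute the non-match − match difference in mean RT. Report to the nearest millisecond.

100 ms

M(match) = 4312/6 = 718.667
M(non-match) = 7364/9 = 818.222
Difference = 818.222 − 718.667 = 99.556 ms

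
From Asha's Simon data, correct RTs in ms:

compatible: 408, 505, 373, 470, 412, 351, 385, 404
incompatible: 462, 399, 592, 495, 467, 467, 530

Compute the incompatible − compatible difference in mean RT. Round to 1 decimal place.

M(compatible) = 3308/8 = 413.500
M(incompatible) = 3412/7 = 487.429
Difference = 487.429 − 413.500 = 73.929 ms

73.9 ms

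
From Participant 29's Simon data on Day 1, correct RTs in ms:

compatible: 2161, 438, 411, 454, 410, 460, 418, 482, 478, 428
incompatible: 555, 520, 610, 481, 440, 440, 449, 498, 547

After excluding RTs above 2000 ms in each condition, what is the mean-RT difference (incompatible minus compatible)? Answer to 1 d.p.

compatible: exclude 2161
M(compatible) = 3979/9 = 442.111
M(incompatible) = 4540/9 = 504.444
Difference = 504.444 − 442.111 = 62.333 ms

62.3 ms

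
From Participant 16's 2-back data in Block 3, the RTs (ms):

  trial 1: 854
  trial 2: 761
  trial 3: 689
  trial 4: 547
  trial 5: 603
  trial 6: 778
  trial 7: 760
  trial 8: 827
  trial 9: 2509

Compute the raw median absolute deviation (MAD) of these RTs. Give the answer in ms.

Sorted: 547, 603, 689, 760, 761, 778, 827, 854, 2509 → median = 761
|x − 761|: 93, 0, 72, 214, 158, 17, 1, 66, 1748
Sorted deviations: 0, 1, 17, 66, 72, 93, 158, 214, 1748 → MAD = 72

72 ms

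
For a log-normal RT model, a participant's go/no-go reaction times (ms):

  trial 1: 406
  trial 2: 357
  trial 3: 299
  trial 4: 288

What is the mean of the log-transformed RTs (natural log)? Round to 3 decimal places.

ln(RT): 6.0064, 5.8777, 5.7004, 5.6630
Σ ln(RT) = 23.2475
Mean = 23.2475/4 = 5.81187

5.812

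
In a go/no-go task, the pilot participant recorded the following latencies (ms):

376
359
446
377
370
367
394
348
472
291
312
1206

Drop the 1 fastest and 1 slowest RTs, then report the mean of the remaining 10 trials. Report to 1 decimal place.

382.1 ms

Sorted: 291, 312, 348, 359, 367, 370, 376, 377, 394, 446, 472, 1206
Drop lowest 1 (291) and highest 1 (1206)
Remaining (n=10): Σ = 3821, mean = 3821/10 = 382.100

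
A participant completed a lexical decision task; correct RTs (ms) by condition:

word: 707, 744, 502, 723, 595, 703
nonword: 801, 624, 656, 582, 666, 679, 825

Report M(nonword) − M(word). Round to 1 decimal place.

M(word) = 3974/6 = 662.333
M(nonword) = 4833/7 = 690.429
Difference = 690.429 − 662.333 = 28.095 ms

28.1 ms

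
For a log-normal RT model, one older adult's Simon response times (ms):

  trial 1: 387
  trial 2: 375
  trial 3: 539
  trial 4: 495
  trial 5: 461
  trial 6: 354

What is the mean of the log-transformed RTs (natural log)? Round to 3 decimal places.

ln(RT): 5.9584, 5.9269, 6.2897, 6.2046, 6.1334, 5.8693
Σ ln(RT) = 36.3823
Mean = 36.3823/6 = 6.06372

6.064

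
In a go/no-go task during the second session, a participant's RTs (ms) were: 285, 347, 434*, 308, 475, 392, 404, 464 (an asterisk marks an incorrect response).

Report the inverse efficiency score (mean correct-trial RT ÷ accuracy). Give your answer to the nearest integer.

437 ms

Correct trials (n=7): 285, 347, 308, 475, 392, 404, 464
Mean correct RT = 2675/7 = 382.1429 ms
Proportion correct = 7/8
IES = 382.1429 / (7/8) = 436.735 ms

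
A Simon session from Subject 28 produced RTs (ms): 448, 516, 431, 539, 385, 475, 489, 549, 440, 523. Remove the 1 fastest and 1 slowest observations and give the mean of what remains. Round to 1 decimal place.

Sorted: 385, 431, 440, 448, 475, 489, 516, 523, 539, 549
Drop lowest 1 (385) and highest 1 (549)
Remaining (n=8): Σ = 3861, mean = 3861/8 = 482.625

482.6 ms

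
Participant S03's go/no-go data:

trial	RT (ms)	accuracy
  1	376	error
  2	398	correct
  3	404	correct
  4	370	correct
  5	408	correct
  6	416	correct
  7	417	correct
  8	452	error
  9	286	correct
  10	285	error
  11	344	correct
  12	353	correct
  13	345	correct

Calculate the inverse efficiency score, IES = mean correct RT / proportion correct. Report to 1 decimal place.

Correct trials (n=10): 398, 404, 370, 408, 416, 417, 286, 344, 353, 345
Mean correct RT = 3741/10 = 374.1000 ms
Proportion correct = 10/13
IES = 374.1000 / (10/13) = 486.330 ms

486.3 ms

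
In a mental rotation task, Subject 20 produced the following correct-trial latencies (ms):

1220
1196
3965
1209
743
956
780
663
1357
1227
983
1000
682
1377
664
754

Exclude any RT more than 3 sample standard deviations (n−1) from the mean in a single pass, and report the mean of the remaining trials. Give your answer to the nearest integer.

n = 16, ΣRT = 18776, M = 1173.500
Σ(x−M)² = 9265972.00; s = √(9265972.00/15) = 785.959
Cutoffs: 1173.500 ± 3·785.959 → [-1184.4, 3531.4]
Outside: 3965 → excluded.
Retained (n=15): Σ = 14811, mean = 14811/15 = 987.400

987 ms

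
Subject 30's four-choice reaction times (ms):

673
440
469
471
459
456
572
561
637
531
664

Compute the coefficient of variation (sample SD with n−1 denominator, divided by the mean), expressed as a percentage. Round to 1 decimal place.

n = 11, Σ = 5933, M = 539.3636
Σ(x−M)² = 77434.545; s = √(77434.545/10) = 87.9969
CV = 87.9969 / 539.3636 = 0.16315 = 16.315%

16.3%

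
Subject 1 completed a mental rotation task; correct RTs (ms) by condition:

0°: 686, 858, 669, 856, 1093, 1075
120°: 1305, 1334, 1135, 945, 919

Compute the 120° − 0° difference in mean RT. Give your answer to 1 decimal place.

254.8 ms

M(0°) = 5237/6 = 872.833
M(120°) = 5638/5 = 1127.600
Difference = 1127.600 − 872.833 = 254.767 ms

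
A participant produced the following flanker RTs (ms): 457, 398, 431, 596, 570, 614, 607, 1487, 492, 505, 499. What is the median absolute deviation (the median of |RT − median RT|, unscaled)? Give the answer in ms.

74 ms

Sorted: 398, 431, 457, 492, 499, 505, 570, 596, 607, 614, 1487 → median = 505
|x − 505|: 48, 107, 74, 91, 65, 109, 102, 982, 13, 0, 6
Sorted deviations: 0, 6, 13, 48, 65, 74, 91, 102, 107, 109, 982 → MAD = 74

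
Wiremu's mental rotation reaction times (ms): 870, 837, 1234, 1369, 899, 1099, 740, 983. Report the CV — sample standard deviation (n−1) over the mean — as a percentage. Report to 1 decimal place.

n = 8, Σ = 8031, M = 1003.8750
Σ(x−M)² = 322156.875; s = √(322156.875/7) = 214.5283
CV = 214.5283 / 1003.8750 = 0.21370 = 21.370%

21.4%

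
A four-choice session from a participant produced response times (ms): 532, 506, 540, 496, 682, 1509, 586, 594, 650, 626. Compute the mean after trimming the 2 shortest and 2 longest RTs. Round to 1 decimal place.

Sorted: 496, 506, 532, 540, 586, 594, 626, 650, 682, 1509
Drop lowest 2 (496, 506) and highest 2 (682, 1509)
Remaining (n=6): Σ = 3528, mean = 3528/6 = 588.000

588.0 ms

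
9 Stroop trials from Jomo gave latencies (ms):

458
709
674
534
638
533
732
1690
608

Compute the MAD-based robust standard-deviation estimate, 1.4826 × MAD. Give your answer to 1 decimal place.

Sorted: 458, 533, 534, 608, 638, 674, 709, 732, 1690 → median = 638
|x − 638| sorted: 0, 30, 36, 71, 94, 104, 105, 180, 1052 → MAD = 94
Robust SD ≈ 1.4826 × 94 = 139.364

139.4 ms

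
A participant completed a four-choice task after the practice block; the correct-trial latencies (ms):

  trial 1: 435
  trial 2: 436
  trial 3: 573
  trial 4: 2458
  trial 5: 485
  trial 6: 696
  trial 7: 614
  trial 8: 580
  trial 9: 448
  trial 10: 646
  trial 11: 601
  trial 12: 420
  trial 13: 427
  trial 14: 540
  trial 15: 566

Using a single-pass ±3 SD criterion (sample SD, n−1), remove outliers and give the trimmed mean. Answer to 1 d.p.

533.4 ms

n = 15, ΣRT = 9925, M = 661.667
Σ(x−M)² = 3565315.33; s = √(3565315.33/14) = 504.644
Cutoffs: 661.667 ± 3·504.644 → [-852.3, 2175.6]
Outside: 2458 → excluded.
Retained (n=14): Σ = 7467, mean = 7467/14 = 533.357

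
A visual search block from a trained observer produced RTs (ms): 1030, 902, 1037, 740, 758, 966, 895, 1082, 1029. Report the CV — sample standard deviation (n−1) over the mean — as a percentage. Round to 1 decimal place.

13.2%

n = 9, Σ = 8439, M = 937.6667
Σ(x−M)² = 122814.000; s = √(122814.000/8) = 123.9022
CV = 123.9022 / 937.6667 = 0.13214 = 13.214%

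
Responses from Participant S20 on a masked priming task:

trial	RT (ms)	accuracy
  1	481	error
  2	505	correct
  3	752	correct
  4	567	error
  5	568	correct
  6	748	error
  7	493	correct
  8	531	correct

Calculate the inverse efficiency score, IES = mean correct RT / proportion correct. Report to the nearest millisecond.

Correct trials (n=5): 505, 752, 568, 493, 531
Mean correct RT = 2849/5 = 569.8000 ms
Proportion correct = 5/8
IES = 569.8000 / (5/8) = 911.680 ms

912 ms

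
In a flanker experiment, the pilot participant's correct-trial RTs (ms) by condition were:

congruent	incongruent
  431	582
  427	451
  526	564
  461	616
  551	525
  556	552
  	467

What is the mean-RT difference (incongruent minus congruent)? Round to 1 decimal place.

M(congruent) = 2952/6 = 492.000
M(incongruent) = 3757/7 = 536.714
Difference = 536.714 − 492.000 = 44.714 ms

44.7 ms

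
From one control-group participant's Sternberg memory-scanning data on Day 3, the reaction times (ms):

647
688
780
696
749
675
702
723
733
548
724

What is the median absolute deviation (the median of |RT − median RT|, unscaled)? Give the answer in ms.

27 ms

Sorted: 548, 647, 675, 688, 696, 702, 723, 724, 733, 749, 780 → median = 702
|x − 702|: 55, 14, 78, 6, 47, 27, 0, 21, 31, 154, 22
Sorted deviations: 0, 6, 14, 21, 22, 27, 31, 47, 55, 78, 154 → MAD = 27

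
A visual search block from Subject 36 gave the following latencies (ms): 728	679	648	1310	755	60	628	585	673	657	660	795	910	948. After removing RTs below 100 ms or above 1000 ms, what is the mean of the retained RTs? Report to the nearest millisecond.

722 ms

Excluded: 60, 1310
Retained (n=12): Σ = 8666
Mean = 8666/12 = 722.1667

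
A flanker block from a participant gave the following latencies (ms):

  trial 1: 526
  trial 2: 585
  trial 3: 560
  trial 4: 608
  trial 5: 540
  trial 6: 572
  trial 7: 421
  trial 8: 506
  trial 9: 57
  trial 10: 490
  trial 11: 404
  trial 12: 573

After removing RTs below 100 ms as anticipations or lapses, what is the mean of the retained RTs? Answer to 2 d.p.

525.91 ms

Excluded: 57
Retained (n=11): Σ = 5785
Mean = 5785/11 = 525.9091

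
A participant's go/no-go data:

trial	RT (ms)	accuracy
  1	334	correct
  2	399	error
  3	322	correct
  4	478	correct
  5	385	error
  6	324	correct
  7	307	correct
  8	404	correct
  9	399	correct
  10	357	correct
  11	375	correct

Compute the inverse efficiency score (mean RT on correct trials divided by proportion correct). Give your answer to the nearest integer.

Correct trials (n=9): 334, 322, 478, 324, 307, 404, 399, 357, 375
Mean correct RT = 3300/9 = 366.6667 ms
Proportion correct = 9/11
IES = 366.6667 / (9/11) = 448.148 ms

448 ms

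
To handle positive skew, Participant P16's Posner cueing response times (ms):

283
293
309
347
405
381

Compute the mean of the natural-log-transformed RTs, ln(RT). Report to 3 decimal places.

5.809

ln(RT): 5.6454, 5.6802, 5.7333, 5.8493, 6.0039, 5.9428
Σ ln(RT) = 34.8550
Mean = 34.8550/6 = 5.80916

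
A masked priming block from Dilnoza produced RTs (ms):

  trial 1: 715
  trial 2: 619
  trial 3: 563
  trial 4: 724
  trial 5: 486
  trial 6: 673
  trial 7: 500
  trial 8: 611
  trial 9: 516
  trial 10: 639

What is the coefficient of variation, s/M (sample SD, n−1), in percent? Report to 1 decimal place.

n = 10, Σ = 6046, M = 604.6000
Σ(x−M)² = 67142.400; s = √(67142.400/9) = 86.3728
CV = 86.3728 / 604.6000 = 0.14286 = 14.286%

14.3%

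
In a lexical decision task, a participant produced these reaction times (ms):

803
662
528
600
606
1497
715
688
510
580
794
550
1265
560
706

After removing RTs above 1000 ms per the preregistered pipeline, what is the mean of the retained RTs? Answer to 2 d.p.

638.62 ms

Excluded: 1265, 1497
Retained (n=13): Σ = 8302
Mean = 8302/13 = 638.6154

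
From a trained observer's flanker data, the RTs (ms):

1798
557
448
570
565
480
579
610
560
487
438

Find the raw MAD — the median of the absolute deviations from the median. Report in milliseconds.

50 ms

Sorted: 438, 448, 480, 487, 557, 560, 565, 570, 579, 610, 1798 → median = 560
|x − 560|: 1238, 3, 112, 10, 5, 80, 19, 50, 0, 73, 122
Sorted deviations: 0, 3, 5, 10, 19, 50, 73, 80, 112, 122, 1238 → MAD = 50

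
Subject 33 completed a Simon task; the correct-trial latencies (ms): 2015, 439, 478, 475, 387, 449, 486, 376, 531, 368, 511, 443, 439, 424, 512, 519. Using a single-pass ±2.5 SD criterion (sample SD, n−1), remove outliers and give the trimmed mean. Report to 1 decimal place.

n = 16, ΣRT = 8852, M = 553.250
Σ(x−M)² = 2317385.00; s = √(2317385.00/15) = 393.055
Cutoffs: 553.250 ± 2.5·393.055 → [-429.4, 1535.9]
Outside: 2015 → excluded.
Retained (n=15): Σ = 6837, mean = 6837/15 = 455.800

455.8 ms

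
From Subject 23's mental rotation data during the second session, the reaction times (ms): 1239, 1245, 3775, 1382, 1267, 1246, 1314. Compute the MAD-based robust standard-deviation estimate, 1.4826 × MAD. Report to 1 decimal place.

Sorted: 1239, 1245, 1246, 1267, 1314, 1382, 3775 → median = 1267
|x − 1267| sorted: 0, 21, 22, 28, 47, 115, 2508 → MAD = 28
Robust SD ≈ 1.4826 × 28 = 41.513

41.5 ms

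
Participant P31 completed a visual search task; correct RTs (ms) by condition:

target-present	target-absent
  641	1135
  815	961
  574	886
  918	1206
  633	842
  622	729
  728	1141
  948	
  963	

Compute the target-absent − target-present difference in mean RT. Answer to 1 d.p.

M(target-present) = 6842/9 = 760.222
M(target-absent) = 6900/7 = 985.714
Difference = 985.714 − 760.222 = 225.492 ms

225.5 ms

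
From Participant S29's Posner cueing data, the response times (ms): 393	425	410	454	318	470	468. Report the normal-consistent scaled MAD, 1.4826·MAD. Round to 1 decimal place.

Sorted: 318, 393, 410, 425, 454, 468, 470 → median = 425
|x − 425| sorted: 0, 15, 29, 32, 43, 45, 107 → MAD = 32
Robust SD ≈ 1.4826 × 32 = 47.443

47.4 ms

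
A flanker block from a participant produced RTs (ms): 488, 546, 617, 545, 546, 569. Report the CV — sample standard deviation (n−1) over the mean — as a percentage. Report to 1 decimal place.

n = 6, Σ = 3311, M = 551.8333
Σ(x−M)² = 8730.833; s = √(8730.833/5) = 41.7872
CV = 41.7872 / 551.8333 = 0.07572 = 7.572%

7.6%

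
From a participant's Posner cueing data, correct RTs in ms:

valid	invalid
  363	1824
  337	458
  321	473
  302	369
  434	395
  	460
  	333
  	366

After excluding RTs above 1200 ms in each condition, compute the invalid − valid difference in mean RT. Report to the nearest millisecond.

56 ms

invalid: exclude 1824
M(valid) = 1757/5 = 351.400
M(invalid) = 2854/7 = 407.714
Difference = 407.714 − 351.400 = 56.314 ms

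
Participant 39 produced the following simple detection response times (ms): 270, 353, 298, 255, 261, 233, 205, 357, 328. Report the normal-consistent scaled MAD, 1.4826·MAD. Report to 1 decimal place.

Sorted: 205, 233, 255, 261, 270, 298, 328, 353, 357 → median = 270
|x − 270| sorted: 0, 9, 15, 28, 37, 58, 65, 83, 87 → MAD = 37
Robust SD ≈ 1.4826 × 37 = 54.856

54.9 ms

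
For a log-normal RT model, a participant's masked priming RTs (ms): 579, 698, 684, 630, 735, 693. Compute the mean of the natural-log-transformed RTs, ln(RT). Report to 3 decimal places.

ln(RT): 6.3613, 6.5482, 6.5280, 6.4457, 6.5999, 6.5410
Σ ln(RT) = 39.0241
Mean = 39.0241/6 = 6.50402

6.504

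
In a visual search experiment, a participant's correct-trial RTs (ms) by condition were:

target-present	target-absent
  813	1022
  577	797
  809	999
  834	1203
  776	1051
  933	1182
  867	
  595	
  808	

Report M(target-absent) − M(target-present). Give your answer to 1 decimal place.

263.2 ms

M(target-present) = 7012/9 = 779.111
M(target-absent) = 6254/6 = 1042.333
Difference = 1042.333 − 779.111 = 263.222 ms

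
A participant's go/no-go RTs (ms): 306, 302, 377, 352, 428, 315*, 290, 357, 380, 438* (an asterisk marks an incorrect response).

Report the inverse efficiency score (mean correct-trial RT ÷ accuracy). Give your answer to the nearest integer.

Correct trials (n=8): 306, 302, 377, 352, 428, 290, 357, 380
Mean correct RT = 2792/8 = 349.0000 ms
Proportion correct = 8/10
IES = 349.0000 / (8/10) = 436.250 ms

436 ms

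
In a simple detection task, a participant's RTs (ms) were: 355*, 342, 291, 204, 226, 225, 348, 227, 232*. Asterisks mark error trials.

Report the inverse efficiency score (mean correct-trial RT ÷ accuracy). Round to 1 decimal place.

342.2 ms

Correct trials (n=7): 342, 291, 204, 226, 225, 348, 227
Mean correct RT = 1863/7 = 266.1429 ms
Proportion correct = 7/9
IES = 266.1429 / (7/9) = 342.184 ms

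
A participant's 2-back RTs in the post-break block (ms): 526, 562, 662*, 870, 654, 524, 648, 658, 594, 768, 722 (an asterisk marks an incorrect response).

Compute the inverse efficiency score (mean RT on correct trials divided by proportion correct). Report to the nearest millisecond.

718 ms

Correct trials (n=10): 526, 562, 870, 654, 524, 648, 658, 594, 768, 722
Mean correct RT = 6526/10 = 652.6000 ms
Proportion correct = 10/11
IES = 652.6000 / (10/11) = 717.860 ms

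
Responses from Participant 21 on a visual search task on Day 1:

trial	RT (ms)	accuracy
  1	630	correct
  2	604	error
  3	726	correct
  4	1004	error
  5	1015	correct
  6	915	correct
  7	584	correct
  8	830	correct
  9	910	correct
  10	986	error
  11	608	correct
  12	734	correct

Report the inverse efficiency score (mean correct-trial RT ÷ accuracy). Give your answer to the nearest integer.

Correct trials (n=9): 630, 726, 1015, 915, 584, 830, 910, 608, 734
Mean correct RT = 6952/9 = 772.4444 ms
Proportion correct = 9/12
IES = 772.4444 / (9/12) = 1029.926 ms

1030 ms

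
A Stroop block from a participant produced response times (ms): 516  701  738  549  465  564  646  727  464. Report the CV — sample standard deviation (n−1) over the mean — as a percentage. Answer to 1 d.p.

18.3%

n = 9, Σ = 5370, M = 596.6667
Σ(x−M)² = 95064.000; s = √(95064.000/8) = 109.0092
CV = 109.0092 / 596.6667 = 0.18270 = 18.270%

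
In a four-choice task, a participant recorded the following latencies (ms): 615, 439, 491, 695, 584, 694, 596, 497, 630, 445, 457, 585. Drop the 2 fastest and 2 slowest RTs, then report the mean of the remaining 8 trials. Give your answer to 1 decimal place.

Sorted: 439, 445, 457, 491, 497, 584, 585, 596, 615, 630, 694, 695
Drop lowest 2 (439, 445) and highest 2 (694, 695)
Remaining (n=8): Σ = 4455, mean = 4455/8 = 556.875

556.9 ms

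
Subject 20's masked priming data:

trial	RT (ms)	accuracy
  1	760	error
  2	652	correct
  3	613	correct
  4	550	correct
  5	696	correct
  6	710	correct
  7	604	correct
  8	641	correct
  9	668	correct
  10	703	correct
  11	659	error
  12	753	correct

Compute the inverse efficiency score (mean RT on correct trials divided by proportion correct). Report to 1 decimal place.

Correct trials (n=10): 652, 613, 550, 696, 710, 604, 641, 668, 703, 753
Mean correct RT = 6590/10 = 659.0000 ms
Proportion correct = 10/12
IES = 659.0000 / (10/12) = 790.800 ms

790.8 ms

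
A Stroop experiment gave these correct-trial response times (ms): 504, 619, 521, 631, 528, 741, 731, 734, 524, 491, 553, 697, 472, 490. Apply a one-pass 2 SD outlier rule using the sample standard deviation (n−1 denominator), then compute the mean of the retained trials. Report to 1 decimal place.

588.3 ms

n = 14, ΣRT = 8236, M = 588.286
Σ(x−M)² = 132798.86; s = √(132798.86/13) = 101.071
Cutoffs: 588.286 ± 2·101.071 → [386.1, 790.4]
No RTs fall outside the cutoffs; all 14 retained. Mean = 8236/14 = 588.286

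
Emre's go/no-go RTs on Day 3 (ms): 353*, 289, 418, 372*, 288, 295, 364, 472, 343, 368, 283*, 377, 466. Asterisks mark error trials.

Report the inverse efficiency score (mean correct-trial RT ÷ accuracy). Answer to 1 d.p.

Correct trials (n=10): 289, 418, 288, 295, 364, 472, 343, 368, 377, 466
Mean correct RT = 3680/10 = 368.0000 ms
Proportion correct = 10/13
IES = 368.0000 / (10/13) = 478.400 ms

478.4 ms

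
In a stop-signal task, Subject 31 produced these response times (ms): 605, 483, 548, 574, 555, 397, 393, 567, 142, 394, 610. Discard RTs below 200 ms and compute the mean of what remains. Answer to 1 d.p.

512.6 ms

Excluded: 142
Retained (n=10): Σ = 5126
Mean = 5126/10 = 512.6000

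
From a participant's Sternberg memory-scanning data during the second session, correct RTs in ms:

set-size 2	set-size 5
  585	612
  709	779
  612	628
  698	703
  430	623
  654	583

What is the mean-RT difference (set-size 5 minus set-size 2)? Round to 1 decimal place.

M(set-size 2) = 3688/6 = 614.667
M(set-size 5) = 3928/6 = 654.667
Difference = 654.667 − 614.667 = 40.000 ms

40.0 ms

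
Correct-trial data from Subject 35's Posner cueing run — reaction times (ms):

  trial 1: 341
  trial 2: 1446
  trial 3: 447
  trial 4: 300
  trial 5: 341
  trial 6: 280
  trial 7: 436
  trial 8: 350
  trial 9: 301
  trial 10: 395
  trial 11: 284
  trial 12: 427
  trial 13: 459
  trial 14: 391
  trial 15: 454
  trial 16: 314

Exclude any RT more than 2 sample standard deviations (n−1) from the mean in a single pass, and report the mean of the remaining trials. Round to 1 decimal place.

368.0 ms

n = 16, ΣRT = 6966, M = 435.375
Σ(x−M)² = 1149345.75; s = √(1149345.75/15) = 276.809
Cutoffs: 435.375 ± 2·276.809 → [-118.2, 989.0]
Outside: 1446 → excluded.
Retained (n=15): Σ = 5520, mean = 5520/15 = 368.000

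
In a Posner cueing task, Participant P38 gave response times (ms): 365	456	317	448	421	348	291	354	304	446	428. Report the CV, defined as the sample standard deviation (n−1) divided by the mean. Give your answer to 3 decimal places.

0.163

n = 11, Σ = 4178, M = 379.8182
Σ(x−M)² = 38331.636; s = √(38331.636/10) = 61.9125
CV = 61.9125 / 379.8182 = 0.16301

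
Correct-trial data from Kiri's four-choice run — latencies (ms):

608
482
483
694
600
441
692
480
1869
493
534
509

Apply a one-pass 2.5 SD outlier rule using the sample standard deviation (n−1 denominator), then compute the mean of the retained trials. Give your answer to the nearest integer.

n = 12, ΣRT = 7885, M = 657.083
Σ(x−M)² = 1680002.92; s = √(1680002.92/11) = 390.804
Cutoffs: 657.083 ± 2.5·390.804 → [-319.9, 1634.1]
Outside: 1869 → excluded.
Retained (n=11): Σ = 6016, mean = 6016/11 = 546.909

547 ms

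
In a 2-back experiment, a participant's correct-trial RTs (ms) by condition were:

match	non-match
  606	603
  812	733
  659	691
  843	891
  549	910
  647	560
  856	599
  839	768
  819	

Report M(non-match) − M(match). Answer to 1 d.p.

-17.3 ms

M(match) = 6630/9 = 736.667
M(non-match) = 5755/8 = 719.375
Difference = 719.375 − 736.667 = -17.292 ms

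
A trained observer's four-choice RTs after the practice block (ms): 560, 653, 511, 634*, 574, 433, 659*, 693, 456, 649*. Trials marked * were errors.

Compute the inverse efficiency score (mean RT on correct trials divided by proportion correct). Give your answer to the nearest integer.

Correct trials (n=7): 560, 653, 511, 574, 433, 693, 456
Mean correct RT = 3880/7 = 554.2857 ms
Proportion correct = 7/10
IES = 554.2857 / (7/10) = 791.837 ms

792 ms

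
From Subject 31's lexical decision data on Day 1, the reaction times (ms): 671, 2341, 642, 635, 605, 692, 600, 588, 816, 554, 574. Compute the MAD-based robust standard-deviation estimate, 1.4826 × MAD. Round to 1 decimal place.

69.7 ms

Sorted: 554, 574, 588, 600, 605, 635, 642, 671, 692, 816, 2341 → median = 635
|x − 635| sorted: 0, 7, 30, 35, 36, 47, 57, 61, 81, 181, 1706 → MAD = 47
Robust SD ≈ 1.4826 × 47 = 69.682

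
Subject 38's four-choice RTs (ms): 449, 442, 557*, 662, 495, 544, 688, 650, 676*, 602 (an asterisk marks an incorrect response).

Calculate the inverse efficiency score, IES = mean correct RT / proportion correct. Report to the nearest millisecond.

Correct trials (n=8): 449, 442, 662, 495, 544, 688, 650, 602
Mean correct RT = 4532/8 = 566.5000 ms
Proportion correct = 8/10
IES = 566.5000 / (8/10) = 708.125 ms

708 ms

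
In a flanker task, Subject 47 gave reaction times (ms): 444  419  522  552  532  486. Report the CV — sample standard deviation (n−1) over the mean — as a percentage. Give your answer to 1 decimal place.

n = 6, Σ = 2955, M = 492.5000
Σ(x−M)² = 13767.500; s = √(13767.500/5) = 52.4738
CV = 52.4738 / 492.5000 = 0.10655 = 10.655%

10.7%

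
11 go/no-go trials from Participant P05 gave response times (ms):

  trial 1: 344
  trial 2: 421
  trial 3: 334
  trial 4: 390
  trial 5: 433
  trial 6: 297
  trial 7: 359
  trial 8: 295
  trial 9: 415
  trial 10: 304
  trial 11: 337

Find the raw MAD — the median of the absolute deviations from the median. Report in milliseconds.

46 ms

Sorted: 295, 297, 304, 334, 337, 344, 359, 390, 415, 421, 433 → median = 344
|x − 344|: 0, 77, 10, 46, 89, 47, 15, 49, 71, 40, 7
Sorted deviations: 0, 7, 10, 15, 40, 46, 47, 49, 71, 77, 89 → MAD = 46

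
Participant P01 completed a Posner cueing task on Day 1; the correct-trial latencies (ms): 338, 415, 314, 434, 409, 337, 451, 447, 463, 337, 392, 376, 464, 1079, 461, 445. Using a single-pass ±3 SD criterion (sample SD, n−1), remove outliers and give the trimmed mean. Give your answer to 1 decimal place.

n = 16, ΣRT = 7162, M = 447.625
Σ(x−M)² = 464651.75; s = √(464651.75/15) = 176.002
Cutoffs: 447.625 ± 3·176.002 → [-80.4, 975.6]
Outside: 1079 → excluded.
Retained (n=15): Σ = 6083, mean = 6083/15 = 405.533

405.5 ms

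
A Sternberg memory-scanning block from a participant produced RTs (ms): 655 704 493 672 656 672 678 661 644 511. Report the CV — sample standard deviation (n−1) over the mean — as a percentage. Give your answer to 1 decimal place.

n = 10, Σ = 6346, M = 634.6000
Σ(x−M)² = 46484.400; s = √(46484.400/9) = 71.8675
CV = 71.8675 / 634.6000 = 0.11325 = 11.325%

11.3%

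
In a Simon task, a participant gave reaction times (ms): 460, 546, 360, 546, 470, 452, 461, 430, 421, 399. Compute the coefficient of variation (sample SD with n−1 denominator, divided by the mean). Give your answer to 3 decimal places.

n = 10, Σ = 4545, M = 454.5000
Σ(x−M)² = 30796.500; s = √(30796.500/9) = 58.4964
CV = 58.4964 / 454.5000 = 0.12871

0.129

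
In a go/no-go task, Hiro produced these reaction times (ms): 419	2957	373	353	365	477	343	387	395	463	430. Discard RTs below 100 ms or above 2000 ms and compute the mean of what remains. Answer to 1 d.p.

400.5 ms

Excluded: 2957
Retained (n=10): Σ = 4005
Mean = 4005/10 = 400.5000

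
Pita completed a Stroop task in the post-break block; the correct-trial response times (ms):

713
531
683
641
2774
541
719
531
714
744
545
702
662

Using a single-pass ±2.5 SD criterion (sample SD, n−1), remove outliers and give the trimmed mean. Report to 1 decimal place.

n = 13, ΣRT = 10500, M = 807.692
Σ(x−M)² = 4265014.77; s = √(4265014.77/12) = 596.169
Cutoffs: 807.692 ± 2.5·596.169 → [-682.7, 2298.1]
Outside: 2774 → excluded.
Retained (n=12): Σ = 7726, mean = 7726/12 = 643.833

643.8 ms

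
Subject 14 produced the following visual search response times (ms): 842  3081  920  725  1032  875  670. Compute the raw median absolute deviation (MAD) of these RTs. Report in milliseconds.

Sorted: 670, 725, 842, 875, 920, 1032, 3081 → median = 875
|x − 875|: 33, 2206, 45, 150, 157, 0, 205
Sorted deviations: 0, 33, 45, 150, 157, 205, 2206 → MAD = 150

150 ms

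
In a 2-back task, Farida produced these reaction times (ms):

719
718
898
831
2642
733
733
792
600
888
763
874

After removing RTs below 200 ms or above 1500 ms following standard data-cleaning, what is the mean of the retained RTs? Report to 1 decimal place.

Excluded: 2642
Retained (n=11): Σ = 8549
Mean = 8549/11 = 777.1818

777.2 ms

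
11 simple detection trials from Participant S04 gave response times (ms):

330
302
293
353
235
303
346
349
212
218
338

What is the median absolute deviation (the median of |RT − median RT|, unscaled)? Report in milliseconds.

43 ms

Sorted: 212, 218, 235, 293, 302, 303, 330, 338, 346, 349, 353 → median = 303
|x − 303|: 27, 1, 10, 50, 68, 0, 43, 46, 91, 85, 35
Sorted deviations: 0, 1, 10, 27, 35, 43, 46, 50, 68, 85, 91 → MAD = 43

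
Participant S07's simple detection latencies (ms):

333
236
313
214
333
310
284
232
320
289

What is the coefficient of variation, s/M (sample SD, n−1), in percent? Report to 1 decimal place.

15.4%

n = 10, Σ = 2864, M = 286.4000
Σ(x−M)² = 17490.400; s = √(17490.400/9) = 44.0838
CV = 44.0838 / 286.4000 = 0.15392 = 15.392%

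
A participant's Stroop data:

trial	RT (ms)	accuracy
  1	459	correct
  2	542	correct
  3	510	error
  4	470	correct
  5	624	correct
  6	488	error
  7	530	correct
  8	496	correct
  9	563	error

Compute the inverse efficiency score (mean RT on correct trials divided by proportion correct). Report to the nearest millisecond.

Correct trials (n=6): 459, 542, 470, 624, 530, 496
Mean correct RT = 3121/6 = 520.1667 ms
Proportion correct = 6/9
IES = 520.1667 / (6/9) = 780.250 ms

780 ms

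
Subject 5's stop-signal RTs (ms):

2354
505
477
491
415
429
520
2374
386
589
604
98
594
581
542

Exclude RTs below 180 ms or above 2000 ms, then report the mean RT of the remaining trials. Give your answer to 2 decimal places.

511.08 ms

Excluded: 98, 2354, 2374
Retained (n=12): Σ = 6133
Mean = 6133/12 = 511.0833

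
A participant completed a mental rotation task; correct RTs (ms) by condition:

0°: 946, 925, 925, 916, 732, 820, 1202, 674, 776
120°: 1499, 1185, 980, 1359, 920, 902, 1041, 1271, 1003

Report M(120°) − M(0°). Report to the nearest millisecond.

M(0°) = 7916/9 = 879.556
M(120°) = 10160/9 = 1128.889
Difference = 1128.889 − 879.556 = 249.333 ms

249 ms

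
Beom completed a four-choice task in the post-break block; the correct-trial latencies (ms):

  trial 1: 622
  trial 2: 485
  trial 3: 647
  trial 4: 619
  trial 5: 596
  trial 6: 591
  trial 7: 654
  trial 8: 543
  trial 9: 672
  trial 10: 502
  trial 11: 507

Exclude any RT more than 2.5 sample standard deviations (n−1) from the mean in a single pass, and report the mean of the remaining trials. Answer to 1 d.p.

n = 11, ΣRT = 6438, M = 585.273
Σ(x−M)² = 43592.18; s = √(43592.18/10) = 66.024
Cutoffs: 585.273 ± 2.5·66.024 → [420.2, 750.3]
No RTs fall outside the cutoffs; all 11 retained. Mean = 6438/11 = 585.273

585.3 ms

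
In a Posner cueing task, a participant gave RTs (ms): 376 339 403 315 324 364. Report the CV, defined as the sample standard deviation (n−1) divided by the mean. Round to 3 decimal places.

0.095

n = 6, Σ = 2121, M = 353.5000
Σ(x−M)² = 5629.500; s = √(5629.500/5) = 33.5544
CV = 33.5544 / 353.5000 = 0.09492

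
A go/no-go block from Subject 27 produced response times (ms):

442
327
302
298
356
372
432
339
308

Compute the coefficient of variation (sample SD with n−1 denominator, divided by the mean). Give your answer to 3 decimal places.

n = 9, Σ = 3176, M = 352.8889
Σ(x−M)² = 23054.889; s = √(23054.889/8) = 53.6830
CV = 53.6830 / 352.8889 = 0.15212

0.152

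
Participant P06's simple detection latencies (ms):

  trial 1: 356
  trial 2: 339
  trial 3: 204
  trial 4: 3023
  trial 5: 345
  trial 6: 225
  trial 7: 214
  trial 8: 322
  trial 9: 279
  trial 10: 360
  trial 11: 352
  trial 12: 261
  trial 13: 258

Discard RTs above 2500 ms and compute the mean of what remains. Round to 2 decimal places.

Excluded: 3023
Retained (n=12): Σ = 3515
Mean = 3515/12 = 292.9167

292.92 ms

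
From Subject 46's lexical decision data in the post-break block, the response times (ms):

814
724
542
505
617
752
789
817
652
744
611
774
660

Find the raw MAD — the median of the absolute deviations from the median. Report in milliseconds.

72 ms

Sorted: 505, 542, 611, 617, 652, 660, 724, 744, 752, 774, 789, 814, 817 → median = 724
|x − 724|: 90, 0, 182, 219, 107, 28, 65, 93, 72, 20, 113, 50, 64
Sorted deviations: 0, 20, 28, 50, 64, 65, 72, 90, 93, 107, 113, 182, 219 → MAD = 72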